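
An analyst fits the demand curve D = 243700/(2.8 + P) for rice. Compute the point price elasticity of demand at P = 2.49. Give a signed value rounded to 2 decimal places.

dD/dP = −243700/(2.8 + P)² = -8708.52. At P = 2.49, D = 46068.1.
Ed = (dD/dP)·(P/D) = (-8708.52) × (2.49/46068.1) = -0.4706…

-0.47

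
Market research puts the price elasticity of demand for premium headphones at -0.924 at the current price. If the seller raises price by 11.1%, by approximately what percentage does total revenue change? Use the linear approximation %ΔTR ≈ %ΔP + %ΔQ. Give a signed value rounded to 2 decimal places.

%ΔQ ≈ Ed × %ΔP = (-0.924) × (+11.1%) = -10.2564%
%ΔTR ≈ %ΔP + %ΔQ = (+11.1%) + (-10.2564%) = +0.8436%

+0.84%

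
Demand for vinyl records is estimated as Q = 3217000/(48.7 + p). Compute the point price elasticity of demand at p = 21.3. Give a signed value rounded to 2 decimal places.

dQ/dp = −3217000/(48.7 + p)² = -656.531. At p = 21.3, Q = 45957.1.
Ed = (dQ/dp)·(p/Q) = (-656.531) × (21.3/45957.1) = -0.3042…

-0.30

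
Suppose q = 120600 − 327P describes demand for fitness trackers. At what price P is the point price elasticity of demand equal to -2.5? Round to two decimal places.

263.43

Ed = −327P/(120600 − 327P). Set this equal to -2.5:
327P = 2.5·(120600 − 327P) ⇒ 327P(1 + 2.5) = 2.5·120600
P = 2.5·120600 / (327·3.5) = 263.4338…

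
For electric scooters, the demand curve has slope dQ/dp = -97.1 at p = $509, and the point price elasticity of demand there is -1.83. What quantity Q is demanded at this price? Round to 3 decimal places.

Ed = (dQ/dp)·(p/Q) ⇒ Q = (dQ/dp)·p/Ed = (-97.1)·509/(-1.83) = 27007.59562…

27007.596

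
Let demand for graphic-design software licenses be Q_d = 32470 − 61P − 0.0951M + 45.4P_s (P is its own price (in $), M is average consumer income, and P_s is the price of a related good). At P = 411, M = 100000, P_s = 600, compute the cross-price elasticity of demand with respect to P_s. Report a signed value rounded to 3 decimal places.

1.084

At the given values, Q_d = 32470 − 61(411) − 0.0951(100000) + 45.4(600) = 25129.
∂Q_d/∂P_s = 45.4.
E = (45.4) × (600/25129) = 1.08400…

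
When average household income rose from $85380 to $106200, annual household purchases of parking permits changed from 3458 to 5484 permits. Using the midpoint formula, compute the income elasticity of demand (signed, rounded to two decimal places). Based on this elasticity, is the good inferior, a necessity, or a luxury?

2.08; luxury

%ΔQ = (5484 − 3458)/[( 3458 + 5484)/2] = 2026/4471 = 0.453142…
%ΔIncome = (106200 − 85380)/[( 85380 + 106200)/2] = 20820/95790 = 0.217350…
E_income = (2026/4471) / (20820/95790) = 2.0848…
E_income > 1 ⇒ normal good, luxury.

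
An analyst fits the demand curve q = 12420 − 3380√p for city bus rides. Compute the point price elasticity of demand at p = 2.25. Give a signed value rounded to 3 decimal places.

dq/dp = −3380/(2√p) = -1126.67. At p = 2.25, q = 7350.
Ed = (dq/dp)·(p/q) = (-1126.67) × (2.25/7350) = -0.34489…

-0.345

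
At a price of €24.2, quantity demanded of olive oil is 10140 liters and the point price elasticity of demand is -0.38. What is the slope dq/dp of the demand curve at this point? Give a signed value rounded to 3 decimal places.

-159.223

Ed = (dq/dp)·(p/q) ⇒ dq/dp = Ed·q/p = (-0.38)·10140/24.2 = -159.22314…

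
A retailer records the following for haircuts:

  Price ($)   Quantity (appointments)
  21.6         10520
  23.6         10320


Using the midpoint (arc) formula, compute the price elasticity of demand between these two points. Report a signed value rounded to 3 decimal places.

-0.217

%ΔQ = (10320 − 10520) / [(10520 + 10320)/2] = -200/10420 = -0.019193…
%ΔP = (23.6 − 21.6) / [(21.6 + 23.6)/2] = 2/22.6 = 0.088495…
Arc Ed = %ΔQ / %ΔP = (-200/10420) / (2/22.6) = -0.21689…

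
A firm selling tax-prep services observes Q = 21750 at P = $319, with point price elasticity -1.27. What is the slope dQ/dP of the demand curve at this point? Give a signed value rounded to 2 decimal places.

-86.59

Ed = (dQ/dP)·(P/Q) ⇒ dQ/dP = Ed·Q/P = (-1.27)·21750/319 = -86.5909…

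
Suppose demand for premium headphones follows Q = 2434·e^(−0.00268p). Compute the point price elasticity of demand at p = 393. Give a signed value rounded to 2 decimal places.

dQ/dp = −0.00268·Q = -2.2753. At p = 393, Q = 848.993.
Ed = (dQ/dp)·(p/Q) = (-2.2753) × (393/848.993) = -1.0532…

-1.05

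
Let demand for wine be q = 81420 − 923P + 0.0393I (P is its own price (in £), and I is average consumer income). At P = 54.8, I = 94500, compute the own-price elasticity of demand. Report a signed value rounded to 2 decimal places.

At the given values, q = 81420 − 923(54.8) + 0.0393(94500) = 34553.45.
∂q/∂P = −923.
E = (-923) × (54.8/34553.45) = -1.4638…

-1.46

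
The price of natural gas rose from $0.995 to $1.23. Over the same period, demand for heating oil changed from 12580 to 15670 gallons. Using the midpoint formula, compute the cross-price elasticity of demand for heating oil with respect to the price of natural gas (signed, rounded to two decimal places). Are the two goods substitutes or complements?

%ΔQ_{heating oil} = (15670 − 12580)/avg = 3090/14125 = 0.218761…
%ΔP_{natural gas} = (1.23 − 0.995)/avg = 0.235/1.1125 = 0.211235…
E_cross = (3090/14125) / (0.235/1.1125) = 1.0356…
E_cross > 0 ⇒ the goods are substitutes.

1.04; substitutes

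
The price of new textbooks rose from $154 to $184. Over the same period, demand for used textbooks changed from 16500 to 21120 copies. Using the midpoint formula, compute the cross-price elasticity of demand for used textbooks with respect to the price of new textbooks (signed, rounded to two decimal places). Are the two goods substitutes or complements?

1.38; substitutes

%ΔQ_{used textbooks} = (21120 − 16500)/avg = 4620/18810 = 0.245614…
%ΔP_{new textbooks} = (184 − 154)/avg = 30/169 = 0.177514…
E_cross = (4620/18810) / (30/169) = 1.3836…
E_cross > 0 ⇒ the goods are substitutes.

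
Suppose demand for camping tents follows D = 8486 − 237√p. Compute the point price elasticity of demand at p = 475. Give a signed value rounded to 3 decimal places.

dD/dp = −237/(2√p) = -5.43715. At p = 475, D = 3320.7.
Ed = (dD/dp)·(p/D) = (-5.43715) × (475/3320.7) = -0.77774…

-0.778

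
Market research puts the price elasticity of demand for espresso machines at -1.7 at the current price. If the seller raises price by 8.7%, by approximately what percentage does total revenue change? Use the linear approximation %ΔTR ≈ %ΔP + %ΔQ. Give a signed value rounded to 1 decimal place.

-6.1%

%ΔQ ≈ Ed × %ΔP = (-1.7) × (+8.7%) = -14.7900%
%ΔTR ≈ %ΔP + %ΔQ = (+8.7%) + (-14.7900%) = -6.0900%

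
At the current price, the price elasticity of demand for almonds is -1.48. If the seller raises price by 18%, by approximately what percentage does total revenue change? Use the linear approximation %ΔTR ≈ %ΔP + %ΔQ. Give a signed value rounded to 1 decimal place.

-8.6%

%ΔQ ≈ Ed × %ΔP = (-1.48) × (+18%) = -26.6400%
%ΔTR ≈ %ΔP + %ΔQ = (+18%) + (-26.6400%) = -8.6400%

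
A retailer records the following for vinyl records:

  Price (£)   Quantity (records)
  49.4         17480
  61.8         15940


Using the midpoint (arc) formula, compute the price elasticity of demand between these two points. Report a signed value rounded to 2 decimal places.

%ΔQ = (15940 − 17480) / [(17480 + 15940)/2] = -1540/16710 = -0.092160…
%ΔP = (61.8 − 49.4) / [(49.4 + 61.8)/2] = 12.4/55.6 = 0.223021…
Arc Ed = %ΔQ / %ΔP = (-1540/16710) / (12.4/55.6) = -0.4132…

-0.41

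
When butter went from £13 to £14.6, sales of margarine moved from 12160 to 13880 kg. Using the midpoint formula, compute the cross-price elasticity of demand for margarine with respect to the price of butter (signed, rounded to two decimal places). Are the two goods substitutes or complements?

%ΔQ_{margarine} = (13880 − 12160)/avg = 1720/13020 = 0.132104…
%ΔP_{butter} = (14.6 − 13)/avg = 1.6/13.8 = 0.115942…
E_cross = (1720/13020) / (1.6/13.8) = 1.1394…
E_cross > 0 ⇒ the goods are substitutes.

1.14; substitutes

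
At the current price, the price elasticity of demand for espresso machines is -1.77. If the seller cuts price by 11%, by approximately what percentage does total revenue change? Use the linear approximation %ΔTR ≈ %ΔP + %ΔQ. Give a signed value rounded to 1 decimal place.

%ΔQ ≈ Ed × %ΔP = (-1.77) × (-11%) = +19.4700%
%ΔTR ≈ %ΔP + %ΔQ = (-11%) + (+19.4700%) = +8.4700%

+8.5%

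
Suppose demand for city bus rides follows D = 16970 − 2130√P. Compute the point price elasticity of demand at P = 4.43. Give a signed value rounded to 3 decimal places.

dD/dP = −2130/(2√P) = -505.997. At P = 4.43, D = 12486.9.
Ed = (dD/dP)·(P/D) = (-505.997) × (4.43/12486.9) = -0.17951…

-0.180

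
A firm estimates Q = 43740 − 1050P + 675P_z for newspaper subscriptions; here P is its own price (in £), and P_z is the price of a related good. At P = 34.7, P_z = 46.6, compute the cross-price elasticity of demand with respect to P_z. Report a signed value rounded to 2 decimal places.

At the given values, Q = 43740 − 1050(34.7) + 675(46.6) = 38760.
∂Q/∂P_z = 675.
E = (675) × (46.6/38760) = 0.8115…

0.81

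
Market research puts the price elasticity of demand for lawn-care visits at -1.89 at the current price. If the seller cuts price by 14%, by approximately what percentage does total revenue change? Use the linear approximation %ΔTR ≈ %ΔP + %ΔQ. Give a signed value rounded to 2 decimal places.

%ΔQ ≈ Ed × %ΔP = (-1.89) × (-14%) = +26.4600%
%ΔTR ≈ %ΔP + %ΔQ = (-14%) + (+26.4600%) = +12.4600%

+12.46%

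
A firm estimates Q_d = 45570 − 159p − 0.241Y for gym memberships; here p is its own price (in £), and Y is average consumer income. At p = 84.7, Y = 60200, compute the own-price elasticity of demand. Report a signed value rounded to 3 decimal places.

At the given values, Q_d = 45570 − 159(84.7) − 0.241(60200) = 17594.5.
∂Q_d/∂p = −159.
E = (-159) × (84.7/17594.5) = -0.76542…

-0.765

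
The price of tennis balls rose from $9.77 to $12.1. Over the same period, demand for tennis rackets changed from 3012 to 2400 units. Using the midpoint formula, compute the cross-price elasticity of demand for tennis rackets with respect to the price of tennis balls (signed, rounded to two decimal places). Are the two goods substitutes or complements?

%ΔQ_{tennis rackets} = (2400 − 3012)/avg = -612/2706 = -0.226164…
%ΔP_{tennis balls} = (12.1 − 9.77)/avg = 2.33/10.935 = 0.213077…
E_cross = (-612/2706) / (2.33/10.935) = -1.0614…
E_cross < 0 ⇒ the goods are complements.

-1.06; complements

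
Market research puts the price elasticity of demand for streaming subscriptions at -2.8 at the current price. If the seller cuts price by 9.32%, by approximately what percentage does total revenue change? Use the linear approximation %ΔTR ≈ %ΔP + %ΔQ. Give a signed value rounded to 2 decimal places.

+16.78%

%ΔQ ≈ Ed × %ΔP = (-2.8) × (-9.32%) = +26.0960%
%ΔTR ≈ %ΔP + %ΔQ = (-9.32%) + (+26.0960%) = +16.7760%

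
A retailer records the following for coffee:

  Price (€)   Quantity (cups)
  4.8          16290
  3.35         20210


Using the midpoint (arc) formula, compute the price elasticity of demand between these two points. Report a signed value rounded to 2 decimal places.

%ΔQ = (20210 − 16290) / [(16290 + 20210)/2] = 3920/18250 = 0.214794…
%ΔP = (3.35 − 4.8) / [(4.8 + 3.35)/2] = -1.45/4.075 = -0.355828…
Arc Ed = %ΔQ / %ΔP = (3920/18250) / (-1.45/4.075) = -0.6036…

-0.60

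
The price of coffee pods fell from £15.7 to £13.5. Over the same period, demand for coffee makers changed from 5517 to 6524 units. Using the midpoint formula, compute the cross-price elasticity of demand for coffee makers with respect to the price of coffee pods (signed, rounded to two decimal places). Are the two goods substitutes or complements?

-1.11; complements

%ΔQ_{coffee makers} = (6524 − 5517)/avg = 1007/6020.5 = 0.167261…
%ΔP_{coffee pods} = (13.5 − 15.7)/avg = -2.2/14.6 = -0.150684…
E_cross = (1007/6020.5) / (-2.2/14.6) = -1.1100…
E_cross < 0 ⇒ the goods are complements.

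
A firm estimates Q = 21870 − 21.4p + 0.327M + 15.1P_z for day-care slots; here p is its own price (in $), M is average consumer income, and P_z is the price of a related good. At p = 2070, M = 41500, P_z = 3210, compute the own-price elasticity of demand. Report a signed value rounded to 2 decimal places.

-1.12

At the given values, Q = 21870 − 21.4(2070) + 0.327(41500) + 15.1(3210) = 39613.5.
∂Q/∂p = −21.4.
E = (-21.4) × (2070/39613.5) = -1.1182…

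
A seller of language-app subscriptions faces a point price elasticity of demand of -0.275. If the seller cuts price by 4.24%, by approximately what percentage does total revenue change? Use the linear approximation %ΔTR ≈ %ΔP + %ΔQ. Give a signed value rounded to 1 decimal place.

%ΔQ ≈ Ed × %ΔP = (-0.275) × (-4.24%) = +1.1660%
%ΔTR ≈ %ΔP + %ΔQ = (-4.24%) + (+1.1660%) = -3.0740%

-3.1%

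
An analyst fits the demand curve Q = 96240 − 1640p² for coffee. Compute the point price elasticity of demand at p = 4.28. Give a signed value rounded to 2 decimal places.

-0.91

dQ/dp = −2·1640·p = -14038.4. At p = 4.28, Q = 66197.824.
Ed = (dQ/dp)·(p/Q) = (-14038.4) × (4.28/66197.824) = -0.9076…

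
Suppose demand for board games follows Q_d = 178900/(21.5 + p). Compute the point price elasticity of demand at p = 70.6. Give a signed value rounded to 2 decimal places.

dQ_d/dp = −178900/(21.5 + p)² = -21.0907. At p = 70.6, Q_d = 1942.45.
Ed = (dQ_d/dp)·(p/Q_d) = (-21.0907) × (70.6/1942.45) = -0.7665…

-0.77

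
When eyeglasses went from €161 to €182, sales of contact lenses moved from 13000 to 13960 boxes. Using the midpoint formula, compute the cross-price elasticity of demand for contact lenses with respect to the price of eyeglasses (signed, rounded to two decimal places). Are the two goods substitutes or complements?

0.58; substitutes

%ΔQ_{contact lenses} = (13960 − 13000)/avg = 960/13480 = 0.071216…
%ΔP_{eyeglasses} = (182 − 161)/avg = 21/171.5 = 0.122448…
E_cross = (960/13480) / (21/171.5) = 0.5816…
E_cross > 0 ⇒ the goods are substitutes.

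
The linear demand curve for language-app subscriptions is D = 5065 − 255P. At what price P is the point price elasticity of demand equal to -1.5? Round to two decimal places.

Ed = −255P/(5065 − 255P). Set this equal to -1.5:
255P = 1.5·(5065 − 255P) ⇒ 255P(1 + 1.5) = 1.5·5065
P = 1.5·5065 / (255·2.5) = 11.9176…

11.92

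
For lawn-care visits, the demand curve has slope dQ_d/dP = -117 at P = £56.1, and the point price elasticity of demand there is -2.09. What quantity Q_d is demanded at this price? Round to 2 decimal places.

Ed = (dQ_d/dP)·(P/Q_d) ⇒ Q_d = (dQ_d/dP)·P/Ed = (-117)·56.1/(-2.09) = 3140.5263…

3140.53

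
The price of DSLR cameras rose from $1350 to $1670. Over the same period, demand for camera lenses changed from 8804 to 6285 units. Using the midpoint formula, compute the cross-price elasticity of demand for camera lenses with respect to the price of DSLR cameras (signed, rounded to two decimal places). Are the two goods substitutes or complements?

%ΔQ_{camera lenses} = (6285 − 8804)/avg = -2519/7544.5 = -0.333885…
%ΔP_{DSLR cameras} = (1670 − 1350)/avg = 320/1510 = 0.211920…
E_cross = (-2519/7544.5) / (320/1510) = -1.5755…
E_cross < 0 ⇒ the goods are complements.

-1.58; complements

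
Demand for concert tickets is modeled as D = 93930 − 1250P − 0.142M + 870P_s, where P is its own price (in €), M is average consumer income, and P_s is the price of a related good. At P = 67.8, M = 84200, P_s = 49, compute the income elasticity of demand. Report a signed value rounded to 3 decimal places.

-0.300

At the given values, D = 93930 − 1250(67.8) − 0.142(84200) + 870(49) = 39853.6.
∂D/∂M = -0.142.
E = (-0.142) × (84200/39853.6) = -0.30000…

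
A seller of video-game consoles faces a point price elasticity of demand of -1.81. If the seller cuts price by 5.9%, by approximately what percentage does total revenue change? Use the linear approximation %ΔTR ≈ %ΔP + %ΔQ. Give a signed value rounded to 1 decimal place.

+4.8%

%ΔQ ≈ Ed × %ΔP = (-1.81) × (-5.9%) = +10.6790%
%ΔTR ≈ %ΔP + %ΔQ = (-5.9%) + (+10.6790%) = +4.7790%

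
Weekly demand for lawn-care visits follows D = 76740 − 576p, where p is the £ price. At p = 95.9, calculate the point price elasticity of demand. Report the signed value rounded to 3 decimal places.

dD/dp = −576. At p = 95.9, D = 76740 − 576(95.9) = 21501.6.
Ed = (dD/dp)·(p/D) = −576 × (95.9/21501.6) = -2.56903…

-2.569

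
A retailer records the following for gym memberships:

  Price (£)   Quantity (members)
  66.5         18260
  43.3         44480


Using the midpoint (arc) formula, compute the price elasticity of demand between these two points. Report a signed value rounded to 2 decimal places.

-1.98

%ΔQ = (44480 − 18260) / [(18260 + 44480)/2] = 26220/31370 = 0.835830…
%ΔP = (43.3 − 66.5) / [(66.5 + 43.3)/2] = -23.2/54.9 = -0.422586…
Arc Ed = %ΔQ / %ΔP = (26220/31370) / (-23.2/54.9) = -1.9778…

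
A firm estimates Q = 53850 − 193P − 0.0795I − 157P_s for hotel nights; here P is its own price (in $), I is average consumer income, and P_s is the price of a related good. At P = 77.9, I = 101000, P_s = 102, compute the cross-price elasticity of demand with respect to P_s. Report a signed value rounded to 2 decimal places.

At the given values, Q = 53850 − 193(77.9) − 0.0795(101000) − 157(102) = 14771.8.
∂Q/∂P_s = -157.
E = (-157) × (102/14771.8) = -1.0840…

-1.08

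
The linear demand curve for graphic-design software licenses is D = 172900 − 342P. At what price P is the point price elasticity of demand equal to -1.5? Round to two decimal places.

303.33

Ed = −342P/(172900 − 342P). Set this equal to -1.5:
342P = 1.5·(172900 − 342P) ⇒ 342P(1 + 1.5) = 1.5·172900
P = 1.5·172900 / (342·2.5) = 303.3333…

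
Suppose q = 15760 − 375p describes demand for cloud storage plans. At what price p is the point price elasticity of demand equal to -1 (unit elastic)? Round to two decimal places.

21.01

Ed = −375p/(15760 − 375p). Set this equal to -1:
375p = 1·(15760 − 375p) ⇒ 375p(1 + 1) = 1·15760
p = 1·15760 / (375·2) = 21.0133…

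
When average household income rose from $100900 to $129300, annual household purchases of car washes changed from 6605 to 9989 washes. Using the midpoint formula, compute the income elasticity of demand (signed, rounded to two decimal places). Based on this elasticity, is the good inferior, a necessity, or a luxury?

%ΔQ = (9989 − 6605)/[( 6605 + 9989)/2] = 3384/8297 = 0.407858…
%ΔIncome = (129300 − 100900)/[( 100900 + 129300)/2] = 28400/115100 = 0.246741…
E_income = (3384/8297) / (28400/115100) = 1.6529…
E_income > 1 ⇒ normal good, luxury.

1.65; luxury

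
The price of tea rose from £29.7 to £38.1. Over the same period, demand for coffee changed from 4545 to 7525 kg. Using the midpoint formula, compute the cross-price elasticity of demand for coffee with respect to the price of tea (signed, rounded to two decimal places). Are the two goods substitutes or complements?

1.99; substitutes

%ΔQ_{coffee} = (7525 − 4545)/avg = 2980/6035 = 0.493786…
%ΔP_{tea} = (38.1 − 29.7)/avg = 8.4/33.9 = 0.247787…
E_cross = (2980/6035) / (8.4/33.9) = 1.9927…
E_cross > 0 ⇒ the goods are substitutes.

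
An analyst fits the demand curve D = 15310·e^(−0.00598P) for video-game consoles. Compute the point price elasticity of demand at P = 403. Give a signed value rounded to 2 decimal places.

dD/dP = −0.00598·D = -8.22342. At P = 403, D = 1375.15.
Ed = (dD/dP)·(P/D) = (-8.22342) × (403/1375.15) = -2.4099…

-2.41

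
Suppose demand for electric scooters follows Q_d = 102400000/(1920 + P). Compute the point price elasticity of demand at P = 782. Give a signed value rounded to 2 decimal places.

-0.29

dQ_d/dP = −102400000/(1920 + P)² = -14.0259. At P = 782, Q_d = 37897.9.
Ed = (dQ_d/dP)·(P/Q_d) = (-14.0259) × (782/37897.9) = -0.2894…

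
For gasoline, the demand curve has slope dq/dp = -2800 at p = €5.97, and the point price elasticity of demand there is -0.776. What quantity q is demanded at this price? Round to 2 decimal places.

21541.24

Ed = (dq/dp)·(p/q) ⇒ q = (dq/dp)·p/Ed = (-2800)·5.97/(-0.776) = 21541.2371…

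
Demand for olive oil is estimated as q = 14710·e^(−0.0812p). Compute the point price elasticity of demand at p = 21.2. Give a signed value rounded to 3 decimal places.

dq/dp = −0.0812·q = -213.578. At p = 21.2, q = 2630.27.
Ed = (dq/dp)·(p/q) = (-213.578) × (21.2/2630.27) = -1.72144

-1.721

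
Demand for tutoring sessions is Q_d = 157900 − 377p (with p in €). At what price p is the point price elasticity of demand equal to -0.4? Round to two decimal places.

Ed = −377p/(157900 − 377p). Set this equal to -0.4:
377p = 0.4·(157900 − 377p) ⇒ 377p(1 + 0.4) = 0.4·157900
p = 0.4·157900 / (377·1.4) = 119.6665…

119.67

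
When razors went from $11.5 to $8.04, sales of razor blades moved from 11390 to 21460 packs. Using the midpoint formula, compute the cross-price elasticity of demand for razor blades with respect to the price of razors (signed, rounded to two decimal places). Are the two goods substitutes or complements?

%ΔQ_{razor blades} = (21460 − 11390)/avg = 10070/16425 = 0.613089…
%ΔP_{razors} = (8.04 − 11.5)/avg = -3.46/9.77 = -0.354145…
E_cross = (10070/16425) / (-3.46/9.77) = -1.7311…
E_cross < 0 ⇒ the goods are complements.

-1.73; complements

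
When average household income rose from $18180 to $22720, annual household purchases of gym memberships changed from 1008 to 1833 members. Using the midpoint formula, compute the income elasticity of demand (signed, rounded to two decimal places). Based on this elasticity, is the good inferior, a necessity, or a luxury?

2.62; luxury

%ΔQ = (1833 − 1008)/[( 1008 + 1833)/2] = 825/1420.5 = 0.580781…
%ΔIncome = (22720 − 18180)/[( 18180 + 22720)/2] = 4540/20450 = 0.222004…
E_income = (825/1420.5) / (4540/20450) = 2.6160…
E_income > 1 ⇒ normal good, luxury.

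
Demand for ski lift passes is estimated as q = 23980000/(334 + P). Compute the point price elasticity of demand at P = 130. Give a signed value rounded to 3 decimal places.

-0.280

dq/dP = −23980000/(334 + P)² = -111.382. At P = 130, q = 51681.
Ed = (dq/dP)·(P/q) = (-111.382) × (130/51681) = -0.28017…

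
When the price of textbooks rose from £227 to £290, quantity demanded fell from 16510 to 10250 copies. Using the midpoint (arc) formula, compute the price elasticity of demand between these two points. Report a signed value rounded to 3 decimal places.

-1.920

%ΔQ = (10250 − 16510) / [(16510 + 10250)/2] = -6260/13380 = -0.467862…
%ΔP = (290 − 227) / [(227 + 290)/2] = 63/258.5 = 0.243713…
Arc Ed = %ΔQ / %ΔP = (-6260/13380) / (63/258.5) = -1.91972…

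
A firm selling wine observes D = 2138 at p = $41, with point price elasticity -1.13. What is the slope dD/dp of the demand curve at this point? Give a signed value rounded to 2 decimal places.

Ed = (dD/dp)·(p/D) ⇒ dD/dp = Ed·D/p = (-1.13)·2138/41 = -58.9253…

-58.93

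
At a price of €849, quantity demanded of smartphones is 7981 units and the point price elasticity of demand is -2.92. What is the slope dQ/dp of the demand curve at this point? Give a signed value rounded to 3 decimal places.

Ed = (dQ/dp)·(p/Q) ⇒ dQ/dp = Ed·Q/p = (-2.92)·7981/849 = -27.44937…

-27.449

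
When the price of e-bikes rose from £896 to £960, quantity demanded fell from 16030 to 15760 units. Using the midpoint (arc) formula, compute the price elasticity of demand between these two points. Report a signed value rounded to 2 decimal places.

%ΔQ = (15760 − 16030) / [(16030 + 15760)/2] = -270/15895 = -0.016986…
%ΔP = (960 − 896) / [(896 + 960)/2] = 64/928 = 0.068965…
Arc Ed = %ΔQ / %ΔP = (-270/15895) / (64/928) = -0.2463…

-0.25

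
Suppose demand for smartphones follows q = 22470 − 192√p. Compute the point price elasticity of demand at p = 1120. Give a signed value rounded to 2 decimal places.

-0.20

dq/dp = −192/(2√p) = -2.86855. At p = 1120, q = 16044.5.
Ed = (dq/dp)·(p/q) = (-2.86855) × (1120/16044.5) = -0.2002…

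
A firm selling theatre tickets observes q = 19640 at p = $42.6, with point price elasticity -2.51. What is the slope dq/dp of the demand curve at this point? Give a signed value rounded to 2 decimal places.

Ed = (dq/dp)·(p/q) ⇒ dq/dp = Ed·q/p = (-2.51)·19640/42.6 = -1157.1924…

-1157.19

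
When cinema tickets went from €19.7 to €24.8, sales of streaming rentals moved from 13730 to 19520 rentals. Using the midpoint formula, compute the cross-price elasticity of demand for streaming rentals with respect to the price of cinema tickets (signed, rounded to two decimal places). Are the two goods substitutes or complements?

%ΔQ_{streaming rentals} = (19520 − 13730)/avg = 5790/16625 = 0.348270…
%ΔP_{cinema tickets} = (24.8 − 19.7)/avg = 5.1/22.25 = 0.229213…
E_cross = (5790/16625) / (5.1/22.25) = 1.5194…
E_cross > 0 ⇒ the goods are substitutes.

1.52; substitutes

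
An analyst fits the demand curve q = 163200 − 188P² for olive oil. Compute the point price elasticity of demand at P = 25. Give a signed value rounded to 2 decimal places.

dq/dP = −2·188·P = -9400. At P = 25, q = 45700.
Ed = (dq/dP)·(P/q) = (-9400) × (25/45700) = -5.1422…

-5.14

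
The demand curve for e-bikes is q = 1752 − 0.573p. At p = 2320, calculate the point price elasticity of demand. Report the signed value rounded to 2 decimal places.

dq/dp = −0.573. At p = 2320, q = 1752 − 0.573(2320) = 422.64.
Ed = (dq/dp)·(p/q) = −0.573 × (2320/422.64) = -3.1453…

-3.15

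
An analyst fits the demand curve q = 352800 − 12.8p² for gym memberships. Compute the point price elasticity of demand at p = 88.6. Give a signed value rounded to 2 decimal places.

-0.80

dq/dp = −2·12.8·p = -2268.16. At p = 88.6, q = 252320.512.
Ed = (dq/dp)·(p/q) = (-2268.16) × (88.6/252320.512) = -0.7964…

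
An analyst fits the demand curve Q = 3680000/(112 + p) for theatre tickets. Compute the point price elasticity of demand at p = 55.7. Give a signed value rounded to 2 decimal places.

-0.33

dQ/dp = −3680000/(112 + p)² = -130.852. At p = 55.7, Q = 21943.9.
Ed = (dQ/dp)·(p/Q) = (-130.852) × (55.7/21943.9) = -0.3321…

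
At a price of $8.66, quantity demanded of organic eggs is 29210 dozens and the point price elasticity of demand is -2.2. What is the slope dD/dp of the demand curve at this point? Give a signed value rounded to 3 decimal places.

Ed = (dD/dp)·(p/D) ⇒ dD/dp = Ed·D/p = (-2.2)·29210/8.66 = -7420.55427…

-7420.554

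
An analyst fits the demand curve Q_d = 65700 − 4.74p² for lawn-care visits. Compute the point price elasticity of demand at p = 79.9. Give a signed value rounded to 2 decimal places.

dQ_d/dp = −2·4.74·p = -757.452. At p = 79.9, Q_d = 35439.7926.
Ed = (dQ_d/dp)·(p/Q_d) = (-757.452) × (79.9/35439.7926) = -1.7076…

-1.71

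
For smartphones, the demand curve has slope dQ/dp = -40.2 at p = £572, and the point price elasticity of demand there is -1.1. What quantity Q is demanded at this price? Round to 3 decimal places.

Ed = (dQ/dp)·(p/Q) ⇒ Q = (dQ/dp)·p/Ed = (-40.2)·572/(-1.1) = 20904

20904.000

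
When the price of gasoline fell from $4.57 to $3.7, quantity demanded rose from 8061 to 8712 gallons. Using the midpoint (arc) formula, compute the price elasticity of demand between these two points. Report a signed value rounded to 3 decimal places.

%ΔQ = (8712 − 8061) / [(8061 + 8712)/2] = 651/8386.5 = 0.077624…
%ΔP = (3.7 − 4.57) / [(4.57 + 3.7)/2] = -0.87/4.135 = -0.210399…
Arc Ed = %ΔQ / %ΔP = (651/8386.5) / (-0.87/4.135) = -0.36894…

-0.369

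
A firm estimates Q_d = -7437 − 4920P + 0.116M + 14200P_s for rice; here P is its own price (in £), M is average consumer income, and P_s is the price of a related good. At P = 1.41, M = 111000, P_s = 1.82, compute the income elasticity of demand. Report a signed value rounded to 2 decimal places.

At the given values, Q_d = -7437 − 4920(1.41) + 0.116(111000) + 14200(1.82) = 24345.8.
∂Q_d/∂M = 0.116.
E = (0.116) × (111000/24345.8) = 0.5288…

0.53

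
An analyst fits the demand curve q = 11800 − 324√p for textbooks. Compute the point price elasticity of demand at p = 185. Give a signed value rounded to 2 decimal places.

-0.30

dq/dp = −324/(2√p) = -11.9105. At p = 185, q = 7393.12.
Ed = (dq/dp)·(p/q) = (-11.9105) × (185/7393.12) = -0.2980…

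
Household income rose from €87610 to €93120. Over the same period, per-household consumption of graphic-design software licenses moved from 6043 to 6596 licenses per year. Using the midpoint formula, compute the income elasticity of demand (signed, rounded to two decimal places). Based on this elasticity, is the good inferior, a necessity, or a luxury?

1.44; luxury

%ΔQ = (6596 − 6043)/[( 6043 + 6596)/2] = 553/6319.5 = 0.087506…
%ΔIncome = (93120 − 87610)/[( 87610 + 93120)/2] = 5510/90365 = 0.060974…
E_income = (553/6319.5) / (5510/90365) = 1.4351…
E_income > 1 ⇒ normal good, luxury.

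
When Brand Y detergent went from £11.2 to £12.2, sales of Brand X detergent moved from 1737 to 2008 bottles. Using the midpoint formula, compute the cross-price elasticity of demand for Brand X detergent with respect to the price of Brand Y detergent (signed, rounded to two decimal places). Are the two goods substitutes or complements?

1.69; substitutes

%ΔQ_{Brand X detergent} = (2008 − 1737)/avg = 271/1872.5 = 0.144726…
%ΔP_{Brand Y detergent} = (12.2 − 11.2)/avg = 1/11.7 = 0.085470…
E_cross = (271/1872.5) / (1/11.7) = 1.6932…
E_cross > 0 ⇒ the goods are substitutes.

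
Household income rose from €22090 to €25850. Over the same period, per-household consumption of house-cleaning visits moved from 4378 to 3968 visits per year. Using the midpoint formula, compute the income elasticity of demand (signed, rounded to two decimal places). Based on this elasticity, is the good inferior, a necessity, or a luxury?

%ΔQ = (3968 − 4378)/[( 4378 + 3968)/2] = -410/4173 = -0.098250…
%ΔIncome = (25850 − 22090)/[( 22090 + 25850)/2] = 3760/23970 = 0.156862…
E_income = (-410/4173) / (3760/23970) = -0.6263…
E_income < 0 ⇒ inferior good.

-0.63; inferior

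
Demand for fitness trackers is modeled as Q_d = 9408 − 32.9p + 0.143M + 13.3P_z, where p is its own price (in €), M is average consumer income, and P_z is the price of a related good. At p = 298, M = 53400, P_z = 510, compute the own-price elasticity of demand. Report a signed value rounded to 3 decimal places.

-0.699

At the given values, Q_d = 9408 − 32.9(298) + 0.143(53400) + 13.3(510) = 14023.
∂Q_d/∂p = −32.9.
E = (-32.9) × (298/14023) = -0.69915…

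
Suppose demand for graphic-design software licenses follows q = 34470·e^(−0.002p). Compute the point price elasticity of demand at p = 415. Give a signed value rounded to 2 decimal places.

-0.83

dq/dp = −0.002·q = -30.0612. At p = 415, q = 15030.6.
Ed = (dq/dp)·(p/q) = (-30.0612) × (415/15030.6) = -0.83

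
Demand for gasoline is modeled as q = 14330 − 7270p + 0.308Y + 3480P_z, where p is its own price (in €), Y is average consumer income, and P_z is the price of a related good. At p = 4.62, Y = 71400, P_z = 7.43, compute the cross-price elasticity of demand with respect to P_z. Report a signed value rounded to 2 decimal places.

0.90

At the given values, q = 14330 − 7270(4.62) + 0.308(71400) + 3480(7.43) = 28590.2.
∂q/∂P_z = 3480.
E = (3480) × (7.43/28590.2) = 0.9043…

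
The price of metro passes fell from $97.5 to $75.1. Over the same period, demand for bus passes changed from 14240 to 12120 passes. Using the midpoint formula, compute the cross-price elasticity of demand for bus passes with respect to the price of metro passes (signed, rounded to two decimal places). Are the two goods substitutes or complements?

%ΔQ_{bus passes} = (12120 − 14240)/avg = -2120/13180 = -0.160849…
%ΔP_{metro passes} = (75.1 − 97.5)/avg = -22.4/86.3 = -0.259559…
E_cross = (-2120/13180) / (-22.4/86.3) = 0.6197…
E_cross > 0 ⇒ the goods are substitutes.

0.62; substitutes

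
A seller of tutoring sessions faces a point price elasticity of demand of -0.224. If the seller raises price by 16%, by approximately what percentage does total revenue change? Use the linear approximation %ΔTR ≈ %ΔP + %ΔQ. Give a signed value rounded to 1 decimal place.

+12.4%

%ΔQ ≈ Ed × %ΔP = (-0.224) × (+16%) = -3.5840%
%ΔTR ≈ %ΔP + %ΔQ = (+16%) + (-3.5840%) = +12.4160%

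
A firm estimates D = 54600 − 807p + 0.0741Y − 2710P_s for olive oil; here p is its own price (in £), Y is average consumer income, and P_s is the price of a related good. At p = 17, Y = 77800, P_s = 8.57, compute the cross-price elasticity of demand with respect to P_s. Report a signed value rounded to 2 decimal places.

-0.99

At the given values, D = 54600 − 807(17) + 0.0741(77800) − 2710(8.57) = 23421.28.
∂D/∂P_s = -2710.
E = (-2710) × (8.57/23421.28) = -0.9916…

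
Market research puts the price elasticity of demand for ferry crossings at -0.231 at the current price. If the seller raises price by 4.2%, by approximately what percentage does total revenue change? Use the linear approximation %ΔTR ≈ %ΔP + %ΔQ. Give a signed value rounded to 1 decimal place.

%ΔQ ≈ Ed × %ΔP = (-0.231) × (+4.2%) = -0.9702%
%ΔTR ≈ %ΔP + %ΔQ = (+4.2%) + (-0.9702%) = +3.2298%

+3.2%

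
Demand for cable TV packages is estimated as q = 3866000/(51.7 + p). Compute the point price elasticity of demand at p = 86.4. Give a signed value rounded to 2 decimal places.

-0.63

dq/dp = −3866000/(51.7 + p)² = -202.71. At p = 86.4, q = 27994.2.
Ed = (dq/dp)·(p/q) = (-202.71) × (86.4/27994.2) = -0.6256…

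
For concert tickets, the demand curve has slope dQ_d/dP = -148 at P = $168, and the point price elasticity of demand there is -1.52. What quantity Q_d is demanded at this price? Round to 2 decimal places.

16357.89

Ed = (dQ_d/dP)·(P/Q_d) ⇒ Q_d = (dQ_d/dP)·P/Ed = (-148)·168/(-1.52) = 16357.8947…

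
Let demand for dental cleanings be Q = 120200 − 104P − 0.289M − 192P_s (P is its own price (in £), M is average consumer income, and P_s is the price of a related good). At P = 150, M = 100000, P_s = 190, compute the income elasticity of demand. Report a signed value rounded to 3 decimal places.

At the given values, Q = 120200 − 104(150) − 0.289(100000) − 192(190) = 39220.
∂Q/∂M = -0.289.
E = (-0.289) × (100000/39220) = -0.73686…

-0.737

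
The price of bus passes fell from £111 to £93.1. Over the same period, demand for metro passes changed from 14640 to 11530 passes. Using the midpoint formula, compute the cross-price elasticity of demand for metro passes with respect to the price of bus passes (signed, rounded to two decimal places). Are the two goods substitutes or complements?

%ΔQ_{metro passes} = (11530 − 14640)/avg = -3110/13085 = -0.237676…
%ΔP_{bus passes} = (93.1 − 111)/avg = -17.9/102.05 = -0.175404…
E_cross = (-3110/13085) / (-17.9/102.05) = 1.3550…
E_cross > 0 ⇒ the goods are substitutes.

1.36; substitutes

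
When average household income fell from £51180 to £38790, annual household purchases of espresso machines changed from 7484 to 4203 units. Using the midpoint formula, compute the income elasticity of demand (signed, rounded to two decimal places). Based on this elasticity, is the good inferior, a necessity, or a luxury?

%ΔQ = (4203 − 7484)/[( 7484 + 4203)/2] = -3281/5843.5 = -0.561478…
%ΔIncome = (38790 − 51180)/[( 51180 + 38790)/2] = -12390/44985 = -0.275425…
E_income = (-3281/5843.5) / (-12390/44985) = 2.0385…
E_income > 1 ⇒ normal good, luxury.

2.04; luxury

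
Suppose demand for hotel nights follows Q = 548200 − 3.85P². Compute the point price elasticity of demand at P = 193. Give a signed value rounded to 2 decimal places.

dQ/dP = −2·3.85·P = -1486.1. At P = 193, Q = 404791.35.
Ed = (dQ/dP)·(P/Q) = (-1486.1) × (193/404791.35) = -0.7085…

-0.71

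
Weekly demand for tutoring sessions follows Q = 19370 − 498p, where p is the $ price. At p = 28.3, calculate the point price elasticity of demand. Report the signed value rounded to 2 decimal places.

-2.67

dQ/dp = −498. At p = 28.3, Q = 19370 − 498(28.3) = 5276.6.
Ed = (dQ/dp)·(p/Q) = −498 × (28.3/5276.6) = -2.6709…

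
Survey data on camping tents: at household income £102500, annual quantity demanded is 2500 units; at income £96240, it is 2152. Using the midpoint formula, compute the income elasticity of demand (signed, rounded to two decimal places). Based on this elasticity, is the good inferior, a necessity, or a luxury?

2.37; luxury

%ΔQ = (2152 − 2500)/[( 2500 + 2152)/2] = -348/2326 = -0.149613…
%ΔIncome = (96240 − 102500)/[( 102500 + 96240)/2] = -6260/99370 = -0.062996…
E_income = (-348/2326) / (-6260/99370) = 2.3749…
E_income > 1 ⇒ normal good, luxury.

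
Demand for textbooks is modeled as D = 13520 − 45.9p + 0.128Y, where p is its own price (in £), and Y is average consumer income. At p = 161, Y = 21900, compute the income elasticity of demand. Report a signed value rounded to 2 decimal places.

At the given values, D = 13520 − 45.9(161) + 0.128(21900) = 8933.3.
∂D/∂Y = 0.128.
E = (0.128) × (21900/8933.3) = 0.3137…

0.31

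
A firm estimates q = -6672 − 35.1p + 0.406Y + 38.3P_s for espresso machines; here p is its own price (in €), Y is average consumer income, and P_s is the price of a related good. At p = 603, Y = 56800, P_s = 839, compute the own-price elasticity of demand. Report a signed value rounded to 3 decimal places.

-0.774

At the given values, q = -6672 − 35.1(603) + 0.406(56800) + 38.3(839) = 27357.2.
∂q/∂p = −35.1.
E = (-35.1) × (603/27357.2) = -0.77366…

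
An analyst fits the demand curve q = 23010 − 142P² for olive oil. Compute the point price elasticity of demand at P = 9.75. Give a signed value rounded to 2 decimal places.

dq/dP = −2·142·P = -2769. At P = 9.75, q = 9511.125.
Ed = (dq/dP)·(P/q) = (-2769) × (9.75/9511.125) = -2.8385…

-2.84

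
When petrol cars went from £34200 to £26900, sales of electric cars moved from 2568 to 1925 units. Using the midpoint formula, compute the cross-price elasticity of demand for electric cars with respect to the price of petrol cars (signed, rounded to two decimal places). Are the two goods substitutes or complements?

1.20; substitutes

%ΔQ_{electric cars} = (1925 − 2568)/avg = -643/2246.5 = -0.286223…
%ΔP_{petrol cars} = (26900 − 34200)/avg = -7300/30550 = -0.238952…
E_cross = (-643/2246.5) / (-7300/30550) = 1.1978…
E_cross > 0 ⇒ the goods are substitutes.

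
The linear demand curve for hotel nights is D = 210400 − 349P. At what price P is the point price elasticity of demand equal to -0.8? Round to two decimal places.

Ed = −349P/(210400 − 349P). Set this equal to -0.8:
349P = 0.8·(210400 − 349P) ⇒ 349P(1 + 0.8) = 0.8·210400
P = 0.8·210400 / (349·1.8) = 267.9401…

267.94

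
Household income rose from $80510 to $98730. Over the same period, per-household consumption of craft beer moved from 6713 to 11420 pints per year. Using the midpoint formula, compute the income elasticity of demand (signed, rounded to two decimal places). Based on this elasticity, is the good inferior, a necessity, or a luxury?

2.55; luxury

%ΔQ = (11420 − 6713)/[( 6713 + 11420)/2] = 4707/9066.5 = 0.519163…
%ΔIncome = (98730 − 80510)/[( 80510 + 98730)/2] = 18220/89620 = 0.203302…
E_income = (4707/9066.5) / (18220/89620) = 2.5536…
E_income > 1 ⇒ normal good, luxury.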